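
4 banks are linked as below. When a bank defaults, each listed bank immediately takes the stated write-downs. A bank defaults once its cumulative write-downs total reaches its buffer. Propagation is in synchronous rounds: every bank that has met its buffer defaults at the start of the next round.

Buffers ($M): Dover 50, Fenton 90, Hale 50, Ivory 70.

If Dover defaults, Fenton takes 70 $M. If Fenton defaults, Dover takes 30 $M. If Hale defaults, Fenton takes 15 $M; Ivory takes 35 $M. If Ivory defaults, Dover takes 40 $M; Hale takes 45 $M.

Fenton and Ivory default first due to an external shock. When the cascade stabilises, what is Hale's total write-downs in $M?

Round 1 — Fenton, Ivory default (initial).
  Dover: +30+40 → 70 ≥ 50
  Hale: +45 → 45 < 50
Round 2 — Dover defaults.
No further defaults.

45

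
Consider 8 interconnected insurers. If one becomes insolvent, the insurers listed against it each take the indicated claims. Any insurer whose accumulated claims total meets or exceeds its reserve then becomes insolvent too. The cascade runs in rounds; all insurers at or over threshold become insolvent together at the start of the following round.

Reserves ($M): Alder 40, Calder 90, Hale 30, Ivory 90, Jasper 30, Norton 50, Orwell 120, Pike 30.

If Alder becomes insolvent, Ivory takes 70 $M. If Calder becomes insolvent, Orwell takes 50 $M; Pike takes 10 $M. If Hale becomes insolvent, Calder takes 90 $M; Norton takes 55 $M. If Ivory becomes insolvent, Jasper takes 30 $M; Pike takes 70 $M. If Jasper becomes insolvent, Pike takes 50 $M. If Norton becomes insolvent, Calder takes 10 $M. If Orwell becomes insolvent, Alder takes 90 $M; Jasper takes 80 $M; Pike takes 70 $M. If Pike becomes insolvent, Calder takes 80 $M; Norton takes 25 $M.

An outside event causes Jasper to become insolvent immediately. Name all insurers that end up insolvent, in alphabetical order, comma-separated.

Jasper, Pike

Round 1 — Jasper becomes insolvent (initial).
  Pike: +50 → 50 ≥ 30
Round 2 — Pike becomes insolvent.
  Calder: +80 → 80 < 90
  Norton: +25 → 25 < 50
No further insolvencies.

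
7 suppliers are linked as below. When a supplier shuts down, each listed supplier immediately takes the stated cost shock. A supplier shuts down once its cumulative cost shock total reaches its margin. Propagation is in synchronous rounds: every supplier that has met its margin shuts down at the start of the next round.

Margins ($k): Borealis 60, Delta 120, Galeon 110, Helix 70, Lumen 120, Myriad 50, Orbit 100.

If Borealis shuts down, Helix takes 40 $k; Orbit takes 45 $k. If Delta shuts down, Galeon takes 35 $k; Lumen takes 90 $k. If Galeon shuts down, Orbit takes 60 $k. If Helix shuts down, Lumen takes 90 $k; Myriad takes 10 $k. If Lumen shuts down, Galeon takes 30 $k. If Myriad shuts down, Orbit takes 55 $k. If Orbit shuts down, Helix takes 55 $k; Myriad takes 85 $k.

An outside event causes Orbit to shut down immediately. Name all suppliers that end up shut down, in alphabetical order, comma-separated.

Round 1 — Orbit shuts down (initial).
  Helix: +55 → 55 < 70
  Myriad: +85 → 85 ≥ 50
Round 2 — Myriad shuts down.
No further shutdowns.

Myriad, Orbit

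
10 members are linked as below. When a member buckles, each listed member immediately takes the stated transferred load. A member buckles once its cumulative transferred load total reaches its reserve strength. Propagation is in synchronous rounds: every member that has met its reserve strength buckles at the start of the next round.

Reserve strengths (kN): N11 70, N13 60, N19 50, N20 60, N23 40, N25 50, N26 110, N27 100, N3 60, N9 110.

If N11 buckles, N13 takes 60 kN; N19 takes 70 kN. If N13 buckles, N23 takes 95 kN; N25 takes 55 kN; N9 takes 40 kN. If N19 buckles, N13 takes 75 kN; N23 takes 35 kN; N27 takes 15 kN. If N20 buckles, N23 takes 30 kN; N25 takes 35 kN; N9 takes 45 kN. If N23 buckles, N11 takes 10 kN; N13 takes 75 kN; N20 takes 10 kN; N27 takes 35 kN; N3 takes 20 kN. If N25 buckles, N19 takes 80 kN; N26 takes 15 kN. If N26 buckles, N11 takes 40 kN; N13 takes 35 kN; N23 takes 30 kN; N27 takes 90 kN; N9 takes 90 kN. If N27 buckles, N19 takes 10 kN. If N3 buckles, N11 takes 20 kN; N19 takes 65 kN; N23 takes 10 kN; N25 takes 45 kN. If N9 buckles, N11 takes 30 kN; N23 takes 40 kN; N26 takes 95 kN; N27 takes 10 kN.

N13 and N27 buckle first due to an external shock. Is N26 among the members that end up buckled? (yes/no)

Round 1 — N13, N27 buckle (initial).
  N19: +10 → 10 < 50
  N23: +95 → 95 ≥ 40
  N25: +55 → 55 ≥ 50
  N9: +40 → 40 < 110
Round 2 — N23, N25 buckle.
  N11: +10 → 10 < 70
  N19: +80 → 90 ≥ 50
  N20: +10 → 10 < 60
  N26: +15 → 15 < 110
  N3: +20 → 20 < 60
Round 3 — N19 buckles.
No further bucklings.

no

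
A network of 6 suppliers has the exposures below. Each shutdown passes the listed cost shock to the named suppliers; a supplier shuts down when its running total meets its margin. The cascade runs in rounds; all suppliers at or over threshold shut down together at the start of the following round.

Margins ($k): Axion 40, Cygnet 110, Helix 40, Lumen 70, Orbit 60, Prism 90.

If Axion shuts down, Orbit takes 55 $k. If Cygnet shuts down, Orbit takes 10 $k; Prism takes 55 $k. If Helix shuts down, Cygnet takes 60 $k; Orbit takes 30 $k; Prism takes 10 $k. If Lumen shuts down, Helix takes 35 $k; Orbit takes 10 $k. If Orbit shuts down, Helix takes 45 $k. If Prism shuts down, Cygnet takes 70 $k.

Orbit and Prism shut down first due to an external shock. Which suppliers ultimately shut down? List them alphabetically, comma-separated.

Round 1 — Orbit, Prism shut down (initial).
  Cygnet: +70 → 70 < 110
  Helix: +45 → 45 ≥ 40
Round 2 — Helix shuts down.
  Cygnet: +60 → 130 ≥ 110
Round 3 — Cygnet shuts down.
No further shutdowns.

Cygnet, Helix, Orbit, Prism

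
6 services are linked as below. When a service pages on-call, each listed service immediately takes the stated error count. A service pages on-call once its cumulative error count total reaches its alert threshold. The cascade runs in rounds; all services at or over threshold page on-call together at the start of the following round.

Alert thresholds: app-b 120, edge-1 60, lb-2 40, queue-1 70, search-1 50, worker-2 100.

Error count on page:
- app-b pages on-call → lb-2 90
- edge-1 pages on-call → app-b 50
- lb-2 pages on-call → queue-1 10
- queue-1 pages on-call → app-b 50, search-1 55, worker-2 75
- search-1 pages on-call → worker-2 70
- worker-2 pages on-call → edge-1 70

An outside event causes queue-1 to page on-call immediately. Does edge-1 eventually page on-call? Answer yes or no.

yes

Round 1 — queue-1 pages on-call (initial).
  app-b: +50 → 50 < 120
  search-1: +55 → 55 ≥ 50
  worker-2: +75 → 75 < 100
Round 2 — search-1 pages on-call.
  worker-2: +70 → 145 ≥ 100
Round 3 — worker-2 pages on-call.
  edge-1: +70 → 70 ≥ 60
Round 4 — edge-1 pages on-call.
  app-b: +50 → 100 < 120
No further pages.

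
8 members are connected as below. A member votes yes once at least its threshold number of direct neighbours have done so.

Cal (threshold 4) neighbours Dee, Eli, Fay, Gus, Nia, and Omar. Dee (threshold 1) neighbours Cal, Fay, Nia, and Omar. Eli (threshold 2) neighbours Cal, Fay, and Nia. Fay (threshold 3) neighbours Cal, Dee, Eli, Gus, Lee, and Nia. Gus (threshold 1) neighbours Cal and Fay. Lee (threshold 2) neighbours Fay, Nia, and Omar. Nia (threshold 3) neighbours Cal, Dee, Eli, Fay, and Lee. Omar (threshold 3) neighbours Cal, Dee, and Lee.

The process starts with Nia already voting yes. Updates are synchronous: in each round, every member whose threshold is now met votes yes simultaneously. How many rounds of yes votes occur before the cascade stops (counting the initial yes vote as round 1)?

2

Round 1 — Nia votes yes (initial).
Round 2 — checking thresholds:
  Cal: 1 of 6 neighbours < 4, below threshold.
  Dee: 1 of 4 neighbours ≥ 1, votes yes.
  Eli: 1 of 3 neighbours < 2, below threshold.
  Fay: 1 of 6 neighbours < 3, below threshold.
  Lee: 1 of 3 neighbours < 2, below threshold.
Round 3 — no new yes votes; cascade stops.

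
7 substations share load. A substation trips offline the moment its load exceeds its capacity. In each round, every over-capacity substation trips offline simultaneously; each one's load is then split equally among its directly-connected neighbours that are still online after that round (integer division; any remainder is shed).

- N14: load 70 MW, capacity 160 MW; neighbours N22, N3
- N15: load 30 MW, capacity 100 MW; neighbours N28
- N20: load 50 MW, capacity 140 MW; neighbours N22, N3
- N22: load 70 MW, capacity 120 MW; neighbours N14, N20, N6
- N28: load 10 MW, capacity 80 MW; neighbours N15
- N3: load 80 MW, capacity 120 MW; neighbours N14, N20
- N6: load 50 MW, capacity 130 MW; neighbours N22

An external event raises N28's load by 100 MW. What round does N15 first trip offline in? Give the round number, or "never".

Round 1 — N28 at 110 > 80. N28 trips offline.
  N28 sheds 110 MW to N15: 110 each.
    N15: 30+110 = 140 > 100
Round 2 — N15 trips offline.
  N15 sheds 140 MW: no online neighbours, lost.
No further trips.

2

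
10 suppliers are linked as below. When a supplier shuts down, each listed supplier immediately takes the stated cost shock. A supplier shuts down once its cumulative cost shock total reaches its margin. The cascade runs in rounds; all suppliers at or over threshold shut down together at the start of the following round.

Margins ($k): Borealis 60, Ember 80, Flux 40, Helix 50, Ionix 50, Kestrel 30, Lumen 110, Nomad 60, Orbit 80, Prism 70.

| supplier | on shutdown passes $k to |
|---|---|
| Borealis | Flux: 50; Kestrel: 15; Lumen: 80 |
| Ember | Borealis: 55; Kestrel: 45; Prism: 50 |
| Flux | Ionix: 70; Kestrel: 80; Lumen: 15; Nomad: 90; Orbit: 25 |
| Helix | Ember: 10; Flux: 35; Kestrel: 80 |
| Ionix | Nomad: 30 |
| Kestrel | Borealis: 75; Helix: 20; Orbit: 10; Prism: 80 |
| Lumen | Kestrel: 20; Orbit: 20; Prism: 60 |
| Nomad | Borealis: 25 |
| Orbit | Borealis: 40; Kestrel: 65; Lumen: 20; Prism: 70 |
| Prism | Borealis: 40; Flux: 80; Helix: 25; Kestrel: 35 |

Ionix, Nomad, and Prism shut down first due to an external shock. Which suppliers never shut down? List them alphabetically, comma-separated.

Ember, Helix, Lumen, Orbit

Round 1 — Ionix, Nomad, Prism shut down (initial).
  Borealis: +25+40 → 65 ≥ 60
  Flux: +80 → 80 ≥ 40
  Helix: +25 → 25 < 50
  Kestrel: +35 → 35 ≥ 30
Round 2 — Borealis, Flux, Kestrel shut down.
  Helix: +20 → 45 < 50
  Lumen: +80+15 → 95 < 110
  Orbit: +25+10 → 35 < 80
No further shutdowns.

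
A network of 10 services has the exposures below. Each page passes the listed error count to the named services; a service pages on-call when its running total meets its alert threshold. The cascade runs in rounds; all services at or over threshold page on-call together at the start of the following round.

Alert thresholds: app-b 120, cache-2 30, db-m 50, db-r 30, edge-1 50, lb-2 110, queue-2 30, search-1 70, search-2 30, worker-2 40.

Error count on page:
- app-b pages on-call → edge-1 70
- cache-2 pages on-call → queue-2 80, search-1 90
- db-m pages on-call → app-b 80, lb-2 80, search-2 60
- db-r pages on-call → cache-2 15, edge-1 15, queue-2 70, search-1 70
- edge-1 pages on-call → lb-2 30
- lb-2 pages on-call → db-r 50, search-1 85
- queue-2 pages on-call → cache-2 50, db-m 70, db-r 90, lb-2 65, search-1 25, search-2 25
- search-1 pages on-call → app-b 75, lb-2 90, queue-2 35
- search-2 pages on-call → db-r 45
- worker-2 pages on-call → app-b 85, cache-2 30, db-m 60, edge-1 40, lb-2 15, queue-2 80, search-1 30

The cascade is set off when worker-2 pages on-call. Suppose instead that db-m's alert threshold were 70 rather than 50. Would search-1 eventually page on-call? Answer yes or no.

With db-m's alert threshold at 70:
Round 1 — worker-2 pages on-call (initial).
  app-b: +85 → 85 < 120
  cache-2: +30 → 30 ≥ 30
  db-m: +60 → 60 < 70
  edge-1: +40 → 40 < 50
  lb-2: +15 → 15 < 110
  queue-2: +80 → 80 ≥ 30
  search-1: +30 → 30 < 70
Round 2 — cache-2, queue-2 page on-call.
  db-m: +70 → 130 ≥ 70
  db-r: +90 → 90 ≥ 30
  lb-2: +65 → 80 < 110
  search-1: +90+25 → 145 ≥ 70
  search-2: +25 → 25 < 30
Round 3 — db-m, db-r, search-1 page on-call.
  app-b: +80+75 → 240 ≥ 120
  edge-1: +15 → 55 ≥ 50
  lb-2: +80+90 → 250 ≥ 110
  search-2: +60 → 85 ≥ 30
Round 4 — app-b, edge-1, lb-2, search-2 page on-call.
No further pages.

yes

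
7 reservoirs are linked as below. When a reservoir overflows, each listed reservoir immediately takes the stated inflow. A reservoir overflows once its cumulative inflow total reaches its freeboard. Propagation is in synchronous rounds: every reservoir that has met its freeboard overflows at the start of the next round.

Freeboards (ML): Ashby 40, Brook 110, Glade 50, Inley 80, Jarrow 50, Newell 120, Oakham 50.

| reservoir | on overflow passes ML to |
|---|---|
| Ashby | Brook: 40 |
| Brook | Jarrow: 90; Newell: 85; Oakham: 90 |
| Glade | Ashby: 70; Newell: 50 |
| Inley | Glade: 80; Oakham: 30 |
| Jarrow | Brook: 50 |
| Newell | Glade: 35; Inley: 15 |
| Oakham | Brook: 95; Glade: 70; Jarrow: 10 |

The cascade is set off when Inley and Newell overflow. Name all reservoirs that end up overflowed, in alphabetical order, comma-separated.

Round 1 — Inley, Newell overflow (initial).
  Glade: +80+35 → 115 ≥ 50
  Oakham: +30 → 30 < 50
Round 2 — Glade overflows.
  Ashby: +70 → 70 ≥ 40
Round 3 — Ashby overflows.
  Brook: +40 → 40 < 110
No further overflows.

Ashby, Glade, Inley, Newell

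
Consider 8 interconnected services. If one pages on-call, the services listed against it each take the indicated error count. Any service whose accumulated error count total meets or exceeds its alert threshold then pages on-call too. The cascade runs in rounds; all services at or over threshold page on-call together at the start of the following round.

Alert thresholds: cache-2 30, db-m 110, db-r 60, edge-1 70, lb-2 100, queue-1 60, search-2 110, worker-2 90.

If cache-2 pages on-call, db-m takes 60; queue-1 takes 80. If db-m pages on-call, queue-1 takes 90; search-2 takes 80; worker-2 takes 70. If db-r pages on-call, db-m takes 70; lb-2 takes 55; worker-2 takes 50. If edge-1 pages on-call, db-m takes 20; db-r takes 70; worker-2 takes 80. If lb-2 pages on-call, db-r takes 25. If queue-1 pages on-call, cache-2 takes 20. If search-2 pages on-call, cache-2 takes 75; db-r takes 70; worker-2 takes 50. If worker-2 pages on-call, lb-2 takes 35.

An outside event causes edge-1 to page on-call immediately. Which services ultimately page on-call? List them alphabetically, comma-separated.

db-r, edge-1, worker-2

Round 1 — edge-1 pages on-call (initial).
  db-m: +20 → 20 < 110
  db-r: +70 → 70 ≥ 60
  worker-2: +80 → 80 < 90
Round 2 — db-r pages on-call.
  db-m: +70 → 90 < 110
  lb-2: +55 → 55 < 100
  worker-2: +50 → 130 ≥ 90
Round 3 — worker-2 pages on-call.
  lb-2: +35 → 90 < 100
No further pages.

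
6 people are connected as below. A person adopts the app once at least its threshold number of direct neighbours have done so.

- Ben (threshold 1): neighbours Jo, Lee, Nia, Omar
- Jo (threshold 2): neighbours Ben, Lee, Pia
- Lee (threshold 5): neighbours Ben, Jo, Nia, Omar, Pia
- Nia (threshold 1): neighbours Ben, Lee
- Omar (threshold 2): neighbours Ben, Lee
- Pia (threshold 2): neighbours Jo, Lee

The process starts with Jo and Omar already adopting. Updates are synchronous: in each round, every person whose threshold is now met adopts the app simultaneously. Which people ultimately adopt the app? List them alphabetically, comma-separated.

Round 1 — Jo, Omar adopt the app (initial).
Round 2 — checking thresholds:
  Ben: 2 of 4 neighbours ≥ 1, adopts the app.
  Lee: 2 of 5 neighbours < 5, below threshold.
  Pia: 1 of 2 neighbours < 2, below threshold.
Round 3 — checking thresholds:
  Lee: 3 of 5 neighbours < 5, below threshold.
  Nia: 1 of 2 neighbours ≥ 1, adopts the app.
  Pia: 1 of 2 neighbours < 2, below threshold.
Round 4 — no new adoptions; cascade stops.

Ben, Jo, Nia, Omar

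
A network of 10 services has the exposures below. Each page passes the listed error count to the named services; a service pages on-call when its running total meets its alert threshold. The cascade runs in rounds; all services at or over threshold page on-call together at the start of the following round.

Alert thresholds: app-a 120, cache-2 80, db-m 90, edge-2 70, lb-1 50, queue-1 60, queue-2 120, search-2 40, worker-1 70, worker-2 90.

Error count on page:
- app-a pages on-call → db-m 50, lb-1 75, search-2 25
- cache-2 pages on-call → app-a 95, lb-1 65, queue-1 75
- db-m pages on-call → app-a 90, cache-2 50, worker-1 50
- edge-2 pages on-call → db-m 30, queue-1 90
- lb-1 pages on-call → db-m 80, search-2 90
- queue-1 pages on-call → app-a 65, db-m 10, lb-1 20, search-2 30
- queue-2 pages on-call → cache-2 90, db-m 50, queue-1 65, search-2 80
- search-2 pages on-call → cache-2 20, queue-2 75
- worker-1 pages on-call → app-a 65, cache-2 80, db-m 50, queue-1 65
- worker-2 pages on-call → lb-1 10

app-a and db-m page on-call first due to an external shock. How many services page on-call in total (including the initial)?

Round 1 — app-a, db-m page on-call (initial).
  cache-2: +50 → 50 < 80
  lb-1: +75 → 75 ≥ 50
  search-2: +25 → 25 < 40
  worker-1: +50 → 50 < 70
Round 2 — lb-1 pages on-call.
  search-2: +90 → 115 ≥ 40
Round 3 — search-2 pages on-call.
  cache-2: +20 → 70 < 80
  queue-2: +75 → 75 < 120
No further pages.

4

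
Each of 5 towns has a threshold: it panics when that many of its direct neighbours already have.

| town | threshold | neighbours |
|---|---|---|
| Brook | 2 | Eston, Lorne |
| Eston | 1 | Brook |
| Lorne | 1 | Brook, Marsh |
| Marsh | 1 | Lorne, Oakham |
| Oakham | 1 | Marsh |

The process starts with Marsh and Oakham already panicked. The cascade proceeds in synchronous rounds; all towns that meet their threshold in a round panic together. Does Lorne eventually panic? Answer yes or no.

yes

Round 1 — Marsh, Oakham panic (initial).
Round 2 — checking thresholds:
  Lorne: 1 of 2 neighbours ≥ 1, panics.
Round 3 — no new panics; cascade stops.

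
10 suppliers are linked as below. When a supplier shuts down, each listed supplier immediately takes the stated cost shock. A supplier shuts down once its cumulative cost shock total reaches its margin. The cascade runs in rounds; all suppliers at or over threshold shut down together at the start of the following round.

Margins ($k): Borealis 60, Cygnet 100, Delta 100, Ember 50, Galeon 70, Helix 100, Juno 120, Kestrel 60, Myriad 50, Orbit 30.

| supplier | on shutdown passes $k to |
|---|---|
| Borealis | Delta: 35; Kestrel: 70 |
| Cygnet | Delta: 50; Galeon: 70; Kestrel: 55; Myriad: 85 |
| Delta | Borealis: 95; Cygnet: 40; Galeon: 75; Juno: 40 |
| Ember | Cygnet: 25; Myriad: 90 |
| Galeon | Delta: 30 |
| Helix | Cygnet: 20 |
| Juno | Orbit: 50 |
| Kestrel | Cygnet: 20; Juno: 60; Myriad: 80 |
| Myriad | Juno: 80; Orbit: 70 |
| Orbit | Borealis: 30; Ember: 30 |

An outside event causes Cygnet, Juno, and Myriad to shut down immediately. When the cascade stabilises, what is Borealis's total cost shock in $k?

30

Round 1 — Cygnet, Juno, Myriad shut down (initial).
  Delta: +50 → 50 < 100
  Galeon: +70 → 70 ≥ 70
  Kestrel: +55 → 55 < 60
  Orbit: +50+70 → 120 ≥ 30
Round 2 — Galeon, Orbit shut down.
  Borealis: +30 → 30 < 60
  Delta: +30 → 80 < 100
  Ember: +30 → 30 < 50
No further shutdowns.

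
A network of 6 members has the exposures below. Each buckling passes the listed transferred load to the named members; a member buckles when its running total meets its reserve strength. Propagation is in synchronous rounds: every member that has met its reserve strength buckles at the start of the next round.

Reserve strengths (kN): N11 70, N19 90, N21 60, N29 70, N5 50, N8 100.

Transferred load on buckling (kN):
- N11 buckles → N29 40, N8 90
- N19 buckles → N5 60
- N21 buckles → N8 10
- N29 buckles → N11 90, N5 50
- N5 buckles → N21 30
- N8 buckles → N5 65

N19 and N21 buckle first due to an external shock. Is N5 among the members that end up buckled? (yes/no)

Round 1 — N19, N21 buckle (initial).
  N5: +60 → 60 ≥ 50
  N8: +10 → 10 < 100
Round 2 — N5 buckles.
No further bucklings.

yes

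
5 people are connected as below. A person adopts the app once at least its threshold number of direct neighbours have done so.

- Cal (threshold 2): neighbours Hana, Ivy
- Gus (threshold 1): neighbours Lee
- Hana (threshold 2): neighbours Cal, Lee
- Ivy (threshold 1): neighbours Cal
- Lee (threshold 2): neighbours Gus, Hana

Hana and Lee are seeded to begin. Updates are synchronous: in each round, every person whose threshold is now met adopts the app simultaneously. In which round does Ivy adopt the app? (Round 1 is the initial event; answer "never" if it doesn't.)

Round 1 — Hana, Lee adopt the app (initial).
Round 2 — checking thresholds:
  Cal: 1 of 2 neighbours < 2, holds.
  Gus: 1 of 1 neighbours ≥ 1, adopts the app.
Round 3 — no new adoptions; cascade stops.

never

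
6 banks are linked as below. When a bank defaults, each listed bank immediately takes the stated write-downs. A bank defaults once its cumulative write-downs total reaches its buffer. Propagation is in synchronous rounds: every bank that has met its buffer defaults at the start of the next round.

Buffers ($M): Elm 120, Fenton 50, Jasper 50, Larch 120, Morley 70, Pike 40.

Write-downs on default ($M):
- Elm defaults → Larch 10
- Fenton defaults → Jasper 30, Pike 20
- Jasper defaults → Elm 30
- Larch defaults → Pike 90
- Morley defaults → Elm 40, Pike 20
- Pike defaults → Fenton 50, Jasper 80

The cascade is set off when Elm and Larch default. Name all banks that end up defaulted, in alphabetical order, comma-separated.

Round 1 — Elm, Larch default (initial).
  Pike: +90 → 90 ≥ 40
Round 2 — Pike defaults.
  Fenton: +50 → 50 ≥ 50
  Jasper: +80 → 80 ≥ 50
Round 3 — Fenton, Jasper default.
No further defaults.

Elm, Fenton, Jasper, Larch, Pike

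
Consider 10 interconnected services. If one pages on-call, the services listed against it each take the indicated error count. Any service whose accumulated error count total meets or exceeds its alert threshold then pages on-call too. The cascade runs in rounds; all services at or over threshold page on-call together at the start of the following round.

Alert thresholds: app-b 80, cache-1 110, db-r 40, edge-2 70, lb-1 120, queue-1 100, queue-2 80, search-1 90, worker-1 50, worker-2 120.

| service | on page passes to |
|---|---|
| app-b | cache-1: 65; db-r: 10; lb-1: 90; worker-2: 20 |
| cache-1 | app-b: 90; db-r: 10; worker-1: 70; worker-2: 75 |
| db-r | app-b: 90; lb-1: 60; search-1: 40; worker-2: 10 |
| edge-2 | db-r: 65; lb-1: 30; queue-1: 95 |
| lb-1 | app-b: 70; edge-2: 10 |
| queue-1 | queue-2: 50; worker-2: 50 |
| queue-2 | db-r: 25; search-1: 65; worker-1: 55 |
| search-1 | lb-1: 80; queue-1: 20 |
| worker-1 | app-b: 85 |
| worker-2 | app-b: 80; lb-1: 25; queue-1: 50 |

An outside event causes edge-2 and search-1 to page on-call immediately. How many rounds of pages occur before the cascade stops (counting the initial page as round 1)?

3

Round 1 — edge-2, search-1 page on-call (initial).
  db-r: +65 → 65 ≥ 40
  lb-1: +30+80 → 110 < 120
  queue-1: +95+20 → 115 ≥ 100
Round 2 — db-r, queue-1 page on-call.
  app-b: +90 → 90 ≥ 80
  lb-1: +60 → 170 ≥ 120
  queue-2: +50 → 50 < 80
  worker-2: +10+50 → 60 < 120
Round 3 — app-b, lb-1 page on-call.
  cache-1: +65 → 65 < 110
  worker-2: +20 → 80 < 120
No further pages.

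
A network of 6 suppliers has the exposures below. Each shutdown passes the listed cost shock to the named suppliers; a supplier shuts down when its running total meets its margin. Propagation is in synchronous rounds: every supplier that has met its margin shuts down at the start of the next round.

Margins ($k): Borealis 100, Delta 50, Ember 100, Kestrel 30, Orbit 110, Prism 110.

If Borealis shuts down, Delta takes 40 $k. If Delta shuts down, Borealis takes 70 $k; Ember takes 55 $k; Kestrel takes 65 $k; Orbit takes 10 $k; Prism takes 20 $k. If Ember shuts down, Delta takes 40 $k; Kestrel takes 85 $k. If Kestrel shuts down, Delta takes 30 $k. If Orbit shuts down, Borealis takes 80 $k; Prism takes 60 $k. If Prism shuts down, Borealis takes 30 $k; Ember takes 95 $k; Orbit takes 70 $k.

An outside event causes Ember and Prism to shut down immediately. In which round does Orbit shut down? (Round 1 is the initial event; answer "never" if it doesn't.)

never

Round 1 — Ember, Prism shut down (initial).
  Borealis: +30 → 30 < 100
  Delta: +40 → 40 < 50
  Kestrel: +85 → 85 ≥ 30
  Orbit: +70 → 70 < 110
Round 2 — Kestrel shuts down.
  Delta: +30 → 70 ≥ 50
Round 3 — Delta shuts down.
  Borealis: +70 → 100 ≥ 100
  Orbit: +10 → 80 < 110
Round 4 — Borealis shuts down.
No further shutdowns.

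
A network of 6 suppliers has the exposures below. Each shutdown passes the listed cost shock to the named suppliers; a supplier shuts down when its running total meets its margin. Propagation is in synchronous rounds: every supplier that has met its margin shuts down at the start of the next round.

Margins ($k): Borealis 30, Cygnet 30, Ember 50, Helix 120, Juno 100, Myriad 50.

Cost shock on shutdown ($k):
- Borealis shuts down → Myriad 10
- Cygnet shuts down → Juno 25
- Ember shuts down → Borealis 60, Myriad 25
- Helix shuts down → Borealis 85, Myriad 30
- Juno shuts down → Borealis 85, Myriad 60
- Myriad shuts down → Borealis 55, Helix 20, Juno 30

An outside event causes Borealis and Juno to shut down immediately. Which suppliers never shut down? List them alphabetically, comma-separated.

Round 1 — Borealis, Juno shut down (initial).
  Myriad: +10+60 → 70 ≥ 50
Round 2 — Myriad shuts down.
  Helix: +20 → 20 < 120
No further shutdowns.

Cygnet, Ember, Helix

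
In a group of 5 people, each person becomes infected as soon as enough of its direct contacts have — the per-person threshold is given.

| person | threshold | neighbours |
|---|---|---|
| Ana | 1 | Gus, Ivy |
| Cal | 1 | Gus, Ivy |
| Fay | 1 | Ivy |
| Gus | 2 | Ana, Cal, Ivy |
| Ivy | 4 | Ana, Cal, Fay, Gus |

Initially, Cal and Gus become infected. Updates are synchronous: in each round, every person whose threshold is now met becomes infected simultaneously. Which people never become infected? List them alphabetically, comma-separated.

Fay, Ivy

Round 1 — Cal, Gus become infected (initial).
Round 2 — checking thresholds:
  Ana: 1 of 2 neighbours ≥ 1, becomes infected.
  Ivy: 2 of 4 neighbours < 4, holds.
Round 3 — no new infections; cascade stops.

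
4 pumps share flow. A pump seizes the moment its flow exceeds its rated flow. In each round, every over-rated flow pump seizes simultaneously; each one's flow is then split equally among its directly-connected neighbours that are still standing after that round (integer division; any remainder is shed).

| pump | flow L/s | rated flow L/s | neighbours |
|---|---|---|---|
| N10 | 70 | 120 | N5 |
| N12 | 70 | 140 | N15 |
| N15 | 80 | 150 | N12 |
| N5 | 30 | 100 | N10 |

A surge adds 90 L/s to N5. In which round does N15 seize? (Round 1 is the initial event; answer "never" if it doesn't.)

Round 1 — N5 at 120 > 100. N5 seizes.
  N5 sheds 120 L/s to N10: 120 each.
    N10: 70+120 = 190 > 120
Round 2 — N10 seizes.
  N10 sheds 190 L/s: no online neighbours, lost.
No further seizures.

never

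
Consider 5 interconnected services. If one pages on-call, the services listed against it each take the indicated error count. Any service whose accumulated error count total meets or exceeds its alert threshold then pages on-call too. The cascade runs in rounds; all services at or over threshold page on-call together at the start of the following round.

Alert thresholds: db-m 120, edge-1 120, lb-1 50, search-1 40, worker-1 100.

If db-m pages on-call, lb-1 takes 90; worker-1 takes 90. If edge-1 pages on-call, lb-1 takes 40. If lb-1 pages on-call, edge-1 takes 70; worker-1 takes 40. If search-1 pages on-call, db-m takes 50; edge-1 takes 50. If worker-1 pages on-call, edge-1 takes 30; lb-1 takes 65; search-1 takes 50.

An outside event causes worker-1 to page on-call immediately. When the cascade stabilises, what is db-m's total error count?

50

Round 1 — worker-1 pages on-call (initial).
  edge-1: +30 → 30 < 120
  lb-1: +65 → 65 ≥ 50
  search-1: +50 → 50 ≥ 40
Round 2 — lb-1, search-1 page on-call.
  db-m: +50 → 50 < 120
  edge-1: +70+50 → 150 ≥ 120
Round 3 — edge-1 pages on-call.
No further pages.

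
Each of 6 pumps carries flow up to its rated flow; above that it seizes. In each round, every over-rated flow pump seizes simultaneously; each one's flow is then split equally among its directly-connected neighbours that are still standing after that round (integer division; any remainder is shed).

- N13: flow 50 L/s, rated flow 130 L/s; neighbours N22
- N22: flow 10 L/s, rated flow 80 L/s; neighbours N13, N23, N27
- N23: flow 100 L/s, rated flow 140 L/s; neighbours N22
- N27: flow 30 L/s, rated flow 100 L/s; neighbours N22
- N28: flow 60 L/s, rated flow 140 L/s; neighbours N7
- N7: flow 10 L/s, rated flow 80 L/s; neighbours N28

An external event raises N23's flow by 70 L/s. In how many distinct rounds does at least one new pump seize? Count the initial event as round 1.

3

Round 1 — N23 at 170 > 140. N23 seizes.
  N23 sheds 170 L/s to N22: 170 each.
    N22: 10+170 = 180 > 80
Round 2 — N22 seizes.
  N22 sheds 180 L/s to N13, N27: 90 each.
    N13: 50+90 = 140 > 130
    N27: 30+90 = 120 > 100
Round 3 — N13, N27 seize.
  N13 sheds 140 L/s: no online neighbours, lost.
  N27 sheds 120 L/s: no online neighbours, lost.
No further seizures.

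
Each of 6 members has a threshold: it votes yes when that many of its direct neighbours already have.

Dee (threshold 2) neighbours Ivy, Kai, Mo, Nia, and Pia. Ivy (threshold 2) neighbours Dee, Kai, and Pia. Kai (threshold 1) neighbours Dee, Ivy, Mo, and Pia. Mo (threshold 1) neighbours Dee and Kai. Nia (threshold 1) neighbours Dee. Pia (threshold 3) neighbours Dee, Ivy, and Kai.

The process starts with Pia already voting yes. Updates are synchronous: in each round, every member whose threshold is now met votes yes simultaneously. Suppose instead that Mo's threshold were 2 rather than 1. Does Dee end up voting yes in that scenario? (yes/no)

yes

With Mo's threshold at 2:
Round 1 — Pia votes yes (initial).
Round 2 — checking thresholds:
  Dee: 1 of 5 neighbours < 2, not yet.
  Ivy: 1 of 3 neighbours < 2, not yet.
  Kai: 1 of 4 neighbours ≥ 1, votes yes.
Round 3 — checking thresholds:
  Dee: 2 of 5 neighbours ≥ 2, votes yes.
  Ivy: 2 of 3 neighbours ≥ 2, votes yes.
  Mo: 1 of 2 neighbours < 2, not yet.
Round 4 — checking thresholds:
  Mo: 2 of 2 neighbours ≥ 2, votes yes.
  Nia: 1 of 1 neighbours ≥ 1, votes yes.
Round 5 — no new yes votes; cascade stops.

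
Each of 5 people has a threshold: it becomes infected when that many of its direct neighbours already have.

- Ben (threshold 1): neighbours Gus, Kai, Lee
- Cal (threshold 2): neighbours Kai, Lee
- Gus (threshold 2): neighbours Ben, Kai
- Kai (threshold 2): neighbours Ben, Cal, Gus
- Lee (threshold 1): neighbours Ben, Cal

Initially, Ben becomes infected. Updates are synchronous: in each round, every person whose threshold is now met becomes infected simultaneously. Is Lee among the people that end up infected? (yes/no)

Round 1 — Ben becomes infected (initial).
Round 2 — checking thresholds:
  Gus: 1 of 2 neighbours < 2, holds.
  Kai: 1 of 3 neighbours < 2, holds.
  Lee: 1 of 2 neighbours ≥ 1, becomes infected.
Round 3 — no new infections; cascade stops.

yes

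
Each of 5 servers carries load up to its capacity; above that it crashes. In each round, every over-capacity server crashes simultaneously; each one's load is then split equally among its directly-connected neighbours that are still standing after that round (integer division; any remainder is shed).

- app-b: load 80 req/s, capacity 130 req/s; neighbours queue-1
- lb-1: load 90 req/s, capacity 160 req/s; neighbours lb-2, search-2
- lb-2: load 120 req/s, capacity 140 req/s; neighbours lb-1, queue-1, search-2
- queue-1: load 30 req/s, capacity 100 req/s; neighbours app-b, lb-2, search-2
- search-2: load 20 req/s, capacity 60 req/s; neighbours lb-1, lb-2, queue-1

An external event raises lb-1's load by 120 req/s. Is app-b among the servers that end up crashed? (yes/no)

yes

Round 1 — lb-1 at 210 > 160. lb-1 crashes.
  lb-1 sheds 210 req/s to lb-2, search-2: 105 each.
    lb-2: 120+105 = 225 > 140
    search-2: 20+105 = 125 > 60
Round 2 — lb-2, search-2 crash.
  lb-2 sheds 225 req/s to queue-1: 225 each.
    queue-1: 30+225 = 255 > 100
  search-2 sheds 125 req/s to queue-1: 125 each.
    queue-1: 255+125 = 380 > 100
Round 3 — queue-1 crashes.
  queue-1 sheds 380 req/s to app-b: 380 each.
    app-b: 80+380 = 460 > 130
Round 4 — app-b crashes.
  app-b sheds 460 req/s: no online neighbours, lost.
No further crashes.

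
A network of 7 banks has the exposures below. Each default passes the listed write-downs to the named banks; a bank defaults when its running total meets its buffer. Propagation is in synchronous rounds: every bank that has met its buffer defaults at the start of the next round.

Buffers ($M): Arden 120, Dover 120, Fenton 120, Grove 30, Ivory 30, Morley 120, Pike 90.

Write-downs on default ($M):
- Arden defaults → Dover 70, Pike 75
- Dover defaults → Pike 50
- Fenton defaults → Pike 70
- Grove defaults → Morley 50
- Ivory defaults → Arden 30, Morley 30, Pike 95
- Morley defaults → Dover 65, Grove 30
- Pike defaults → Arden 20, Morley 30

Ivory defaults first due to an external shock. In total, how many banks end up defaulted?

2

Round 1 — Ivory defaults (initial).
  Arden: +30 → 30 < 120
  Morley: +30 → 30 < 120
  Pike: +95 → 95 ≥ 90
Round 2 — Pike defaults.
  Arden: +20 → 50 < 120
  Morley: +30 → 60 < 120
No further defaults.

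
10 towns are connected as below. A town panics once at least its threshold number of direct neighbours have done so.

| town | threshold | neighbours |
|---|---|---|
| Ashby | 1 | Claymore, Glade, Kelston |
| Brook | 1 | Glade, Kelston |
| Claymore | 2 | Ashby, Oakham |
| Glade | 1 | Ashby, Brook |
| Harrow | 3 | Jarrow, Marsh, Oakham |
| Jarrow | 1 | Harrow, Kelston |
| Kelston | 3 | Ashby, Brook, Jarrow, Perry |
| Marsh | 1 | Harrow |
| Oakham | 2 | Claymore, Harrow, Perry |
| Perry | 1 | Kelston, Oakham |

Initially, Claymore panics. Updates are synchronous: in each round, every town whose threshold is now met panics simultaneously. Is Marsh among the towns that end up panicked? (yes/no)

Round 1 — Claymore panics (initial).
Round 2 — checking thresholds:
  Ashby: 1 of 3 neighbours ≥ 1, panics.
  Oakham: 1 of 3 neighbours < 2, holds.
Round 3 — checking thresholds:
  Glade: 1 of 2 neighbours ≥ 1, panics.
  Kelston: 1 of 4 neighbours < 3, holds.
  Oakham: 1 of 3 neighbours < 2, holds.
Round 4 — checking thresholds:
  Brook: 1 of 2 neighbours ≥ 1, panics.
  Kelston: 1 of 4 neighbours < 3, holds.
  Oakham: 1 of 3 neighbours < 2, holds.
Round 5 — no new panics; cascade stops.

no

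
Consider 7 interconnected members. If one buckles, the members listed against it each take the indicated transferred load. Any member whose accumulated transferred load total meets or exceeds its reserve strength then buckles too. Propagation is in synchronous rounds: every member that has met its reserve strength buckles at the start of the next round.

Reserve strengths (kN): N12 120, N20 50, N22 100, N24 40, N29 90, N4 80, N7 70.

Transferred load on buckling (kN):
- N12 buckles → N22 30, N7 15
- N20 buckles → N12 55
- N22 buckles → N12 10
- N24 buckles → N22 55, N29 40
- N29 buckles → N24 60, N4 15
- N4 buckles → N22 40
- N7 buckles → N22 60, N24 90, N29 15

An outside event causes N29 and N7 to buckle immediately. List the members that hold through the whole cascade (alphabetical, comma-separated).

Round 1 — N29, N7 buckle (initial).
  N22: +60 → 60 < 100
  N24: +60+90 → 150 ≥ 40
  N4: +15 → 15 < 80
Round 2 — N24 buckles.
  N22: +55 → 115 ≥ 100
Round 3 — N22 buckles.
  N12: +10 → 10 < 120
No further bucklings.

N12, N20, N4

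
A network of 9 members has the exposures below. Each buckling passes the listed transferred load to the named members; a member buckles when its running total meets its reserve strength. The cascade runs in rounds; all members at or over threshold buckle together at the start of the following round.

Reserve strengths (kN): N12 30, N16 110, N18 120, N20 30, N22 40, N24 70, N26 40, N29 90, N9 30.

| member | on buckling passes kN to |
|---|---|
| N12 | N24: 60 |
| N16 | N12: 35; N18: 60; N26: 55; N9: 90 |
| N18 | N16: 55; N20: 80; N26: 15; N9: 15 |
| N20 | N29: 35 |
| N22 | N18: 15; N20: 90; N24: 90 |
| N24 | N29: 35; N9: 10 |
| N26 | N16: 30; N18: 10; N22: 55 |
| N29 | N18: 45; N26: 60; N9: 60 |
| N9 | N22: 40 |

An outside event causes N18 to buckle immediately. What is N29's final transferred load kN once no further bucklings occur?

35

Round 1 — N18 buckles (initial).
  N16: +55 → 55 < 110
  N20: +80 → 80 ≥ 30
  N26: +15 → 15 < 40
  N9: +15 → 15 < 30
Round 2 — N20 buckles.
  N29: +35 → 35 < 90
No further bucklings.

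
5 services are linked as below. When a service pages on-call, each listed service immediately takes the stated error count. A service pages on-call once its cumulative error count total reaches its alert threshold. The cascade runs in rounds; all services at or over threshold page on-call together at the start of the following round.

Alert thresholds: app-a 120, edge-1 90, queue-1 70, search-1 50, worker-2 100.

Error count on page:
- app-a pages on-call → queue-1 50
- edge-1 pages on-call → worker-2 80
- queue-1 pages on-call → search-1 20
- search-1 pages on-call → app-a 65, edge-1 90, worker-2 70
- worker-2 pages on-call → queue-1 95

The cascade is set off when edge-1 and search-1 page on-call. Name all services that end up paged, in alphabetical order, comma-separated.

edge-1, queue-1, search-1, worker-2

Round 1 — edge-1, search-1 page on-call (initial).
  app-a: +65 → 65 < 120
  worker-2: +80+70 → 150 ≥ 100
Round 2 — worker-2 pages on-call.
  queue-1: +95 → 95 ≥ 70
Round 3 — queue-1 pages on-call.
No further pages.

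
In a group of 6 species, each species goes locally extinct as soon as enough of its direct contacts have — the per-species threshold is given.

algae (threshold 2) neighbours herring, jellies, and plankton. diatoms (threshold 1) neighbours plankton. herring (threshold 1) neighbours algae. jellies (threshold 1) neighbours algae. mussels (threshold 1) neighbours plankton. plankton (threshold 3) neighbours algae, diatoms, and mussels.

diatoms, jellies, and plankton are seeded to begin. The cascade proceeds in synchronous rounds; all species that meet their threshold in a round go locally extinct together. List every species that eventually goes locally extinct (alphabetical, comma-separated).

algae, diatoms, herring, jellies, mussels, plankton

Round 1 — diatoms, jellies, plankton go locally extinct (initial).
Round 2 — checking thresholds:
  algae: 2 of 3 neighbours ≥ 2, goes locally extinct.
  mussels: 1 of 1 neighbours ≥ 1, goes locally extinct.
Round 3 — checking thresholds:
  herring: 1 of 1 neighbours ≥ 1, goes locally extinct.
Round 4 — no new extinctions; cascade stops.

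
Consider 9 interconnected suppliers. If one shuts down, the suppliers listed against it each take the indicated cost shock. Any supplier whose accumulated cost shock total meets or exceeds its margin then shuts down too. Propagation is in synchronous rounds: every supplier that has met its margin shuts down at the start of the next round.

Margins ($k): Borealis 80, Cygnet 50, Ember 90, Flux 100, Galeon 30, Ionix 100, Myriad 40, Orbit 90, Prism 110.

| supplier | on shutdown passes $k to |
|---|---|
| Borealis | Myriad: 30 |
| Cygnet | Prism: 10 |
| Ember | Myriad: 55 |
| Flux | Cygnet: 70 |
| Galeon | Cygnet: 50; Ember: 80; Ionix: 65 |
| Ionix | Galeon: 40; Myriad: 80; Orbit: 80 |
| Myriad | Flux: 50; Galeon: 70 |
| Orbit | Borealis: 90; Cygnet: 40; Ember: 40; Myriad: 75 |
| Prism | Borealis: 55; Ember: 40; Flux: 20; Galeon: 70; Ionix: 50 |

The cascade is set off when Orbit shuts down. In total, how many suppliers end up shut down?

6

Round 1 — Orbit shuts down (initial).
  Borealis: +90 → 90 ≥ 80
  Cygnet: +40 → 40 < 50
  Ember: +40 → 40 < 90
  Myriad: +75 → 75 ≥ 40
Round 2 — Borealis, Myriad shut down.
  Flux: +50 → 50 < 100
  Galeon: +70 → 70 ≥ 30
Round 3 — Galeon shuts down.
  Cygnet: +50 → 90 ≥ 50
  Ember: +80 → 120 ≥ 90
  Ionix: +65 → 65 < 100
Round 4 — Cygnet, Ember shut down.
  Prism: +10 → 10 < 110
No further shutdowns.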